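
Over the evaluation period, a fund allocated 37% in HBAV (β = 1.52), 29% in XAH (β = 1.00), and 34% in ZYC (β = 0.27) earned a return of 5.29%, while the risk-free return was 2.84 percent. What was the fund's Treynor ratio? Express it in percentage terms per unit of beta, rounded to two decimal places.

β_P = 0.37×1.52 + 0.29×1.00 + 0.34×0.27 = 0.9442
Treynor = (R_P − R_f) / β_P = (5.29% − 2.84%) / 0.9442 = 2.45% / 0.9442 = 2.59%

2.59%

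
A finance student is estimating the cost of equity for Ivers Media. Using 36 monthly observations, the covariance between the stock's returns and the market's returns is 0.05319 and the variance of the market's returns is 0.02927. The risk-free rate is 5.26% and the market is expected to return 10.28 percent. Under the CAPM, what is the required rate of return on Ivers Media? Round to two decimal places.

14.38%

β = Cov(R_i, R_m) / Var(R_m) = 0.05319 / 0.02927 = 1.8172
MRP = 10.28% − 5.26% = 5.02%
E(R) = R_f + β × MRP = 5.26% + 1.8172 × 5.02% = 14.38%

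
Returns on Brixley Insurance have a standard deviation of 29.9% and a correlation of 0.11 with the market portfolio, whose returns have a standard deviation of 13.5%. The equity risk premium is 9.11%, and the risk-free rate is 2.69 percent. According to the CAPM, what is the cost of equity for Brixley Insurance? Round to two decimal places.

4.91%

β = ρ × σ_i / σ_m = 0.11 × 29.9% / 13.5% = 0.2436
E(R) = 2.69% + 0.2436 × 9.11% = 4.91%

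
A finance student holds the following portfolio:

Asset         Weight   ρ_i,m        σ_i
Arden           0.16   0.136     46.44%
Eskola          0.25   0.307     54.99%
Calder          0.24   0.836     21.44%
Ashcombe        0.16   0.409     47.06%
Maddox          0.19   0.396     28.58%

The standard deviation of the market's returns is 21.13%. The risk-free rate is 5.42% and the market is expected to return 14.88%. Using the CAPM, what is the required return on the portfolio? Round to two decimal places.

12.03%

β_Arden = 0.136 × 46.44% / 21.13% = 0.2989
β_Eskola = 0.307 × 54.99% / 21.13% = 0.7990
β_Calder = 0.836 × 21.44% / 21.13% = 0.8483
β_Ashcombe = 0.409 × 47.06% / 21.13% = 0.9109
β_Maddox = 0.396 × 28.58% / 21.13% = 0.5356
β_P = Σ w_i β_i = 0.16×0.2989 + 0.25×0.7990 + 0.24×0.8483 + 0.16×0.9109 + 0.19×0.5356 = 0.6987
MRP = 14.88% − 5.42% = 9.46%
E(R_P) = R_f + β_P × MRP = 5.42% + 0.6987 × 9.46% = 12.03%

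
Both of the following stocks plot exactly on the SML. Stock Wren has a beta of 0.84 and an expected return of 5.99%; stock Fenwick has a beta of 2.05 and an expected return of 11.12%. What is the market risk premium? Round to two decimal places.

4.24%

Both satisfy E(R) = R_f + β·MRP, so the slope of the SML is
MRP = (11.12% − 5.99%) / (2.05 − 0.84) = 5.13% / 1.21 = 4.2397%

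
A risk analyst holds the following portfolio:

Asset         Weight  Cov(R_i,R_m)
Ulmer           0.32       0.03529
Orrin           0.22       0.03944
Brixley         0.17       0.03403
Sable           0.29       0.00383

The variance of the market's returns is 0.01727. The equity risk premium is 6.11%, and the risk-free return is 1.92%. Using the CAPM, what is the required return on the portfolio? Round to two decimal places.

β_Ulmer = 0.03529 / 0.01727 = 2.0434
β_Orrin = 0.03944 / 0.01727 = 2.2837
β_Brixley = 0.03403 / 0.01727 = 1.9705
β_Sable = 0.00383 / 0.01727 = 0.2218
β_P = Σ w_i β_i = 0.32×2.0434 + 0.22×2.2837 + 0.17×1.9705 + 0.29×0.2218 = 1.5556
E(R_P) = R_f + β_P × MRP = 1.92% + 1.5556 × 6.11% = 11.42%

11.42%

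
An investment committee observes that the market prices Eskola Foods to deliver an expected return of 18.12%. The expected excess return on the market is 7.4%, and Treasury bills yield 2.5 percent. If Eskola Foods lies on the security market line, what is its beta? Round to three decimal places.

2.111

β = (E(R) − R_f) / MRP = (18.12% − 2.5%) / 7.4% = 15.62% / 7.4% = 2.111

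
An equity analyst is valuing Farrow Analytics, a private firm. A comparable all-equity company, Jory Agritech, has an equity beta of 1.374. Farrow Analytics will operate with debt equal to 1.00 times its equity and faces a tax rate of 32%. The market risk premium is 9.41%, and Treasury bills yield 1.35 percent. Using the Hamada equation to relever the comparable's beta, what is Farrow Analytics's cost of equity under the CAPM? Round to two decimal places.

23.07%

β_L = β_U × [1 + (1 − t)(D/E)] = 1.374 × [1 + (1 − 0.32) × 1.00]
    = 1.374 × [1 + 0.68 × 1.00] = 1.374 × 1.6800 = 2.3083
E(R) = R_f + β_L × MRP = 1.35% + 2.3083 × 9.41% = 23.07%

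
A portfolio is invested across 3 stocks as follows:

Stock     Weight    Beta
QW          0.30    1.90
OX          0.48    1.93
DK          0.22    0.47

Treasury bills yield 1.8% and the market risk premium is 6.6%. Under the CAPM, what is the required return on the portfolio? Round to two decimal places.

12.36%

β_P = Σ w_i β_i = 0.30×1.90 + 0.48×1.93 + 0.22×0.47 = 1.5998
E(R_P) = R_f + β_P × MRP = 1.8% + 1.5998 × 6.6% = 12.36%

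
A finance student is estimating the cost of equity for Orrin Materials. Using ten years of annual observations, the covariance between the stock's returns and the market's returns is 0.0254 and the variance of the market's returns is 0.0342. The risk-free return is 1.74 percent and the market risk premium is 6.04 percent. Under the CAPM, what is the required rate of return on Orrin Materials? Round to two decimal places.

6.23%

β = Cov(R_i, R_m) / Var(R_m) = 0.0254 / 0.0342 = 0.7427
E(R) = R_f + β × MRP = 1.74% + 0.7427 × 6.04% = 6.23%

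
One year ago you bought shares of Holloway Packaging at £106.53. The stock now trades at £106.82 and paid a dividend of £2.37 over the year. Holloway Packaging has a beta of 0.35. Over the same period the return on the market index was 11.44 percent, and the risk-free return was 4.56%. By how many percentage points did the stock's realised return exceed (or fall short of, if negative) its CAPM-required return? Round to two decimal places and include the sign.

Realised HPR = (P1 + D1 − P0) / P0 = (106.82 + 2.37 − 106.53) / 106.53 = 2.66 / 106.53 = 2.4969%
MRP = 11.44% − 4.56% = 6.88%
CAPM required = R_f + β·MRP = 4.56% + 0.35 × 6.88% = 6.9680%
α = realised − required = 2.4969% − 6.9680% = -4.47%

-4.47%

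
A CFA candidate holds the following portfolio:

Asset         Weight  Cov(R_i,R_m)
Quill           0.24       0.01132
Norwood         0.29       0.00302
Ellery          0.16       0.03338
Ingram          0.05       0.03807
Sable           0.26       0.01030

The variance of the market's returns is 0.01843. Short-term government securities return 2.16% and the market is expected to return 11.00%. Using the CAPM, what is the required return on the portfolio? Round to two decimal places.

β_Quill = 0.01132 / 0.01843 = 0.6142
β_Norwood = 0.00302 / 0.01843 = 0.1639
β_Ellery = 0.03338 / 0.01843 = 1.8112
β_Ingram = 0.03807 / 0.01843 = 2.0657
β_Sable = 0.01030 / 0.01843 = 0.5589
β_P = Σ w_i β_i = 0.24×0.6142 + 0.29×0.1639 + 0.16×1.8112 + 0.05×2.0657 + 0.26×0.5589 = 0.7333
MRP = 11.00% − 2.16% = 8.84%
E(R_P) = R_f + β_P × MRP = 2.16% + 0.7333 × 8.84% = 8.64%

8.64%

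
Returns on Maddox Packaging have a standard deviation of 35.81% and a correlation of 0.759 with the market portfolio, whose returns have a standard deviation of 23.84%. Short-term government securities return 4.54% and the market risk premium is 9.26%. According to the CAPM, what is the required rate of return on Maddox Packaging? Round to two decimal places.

15.10%

β = ρ × σ_i / σ_m = 0.759 × 35.81% / 23.84% = 1.1401
E(R) = 4.54% + 1.1401 × 9.26% = 15.10%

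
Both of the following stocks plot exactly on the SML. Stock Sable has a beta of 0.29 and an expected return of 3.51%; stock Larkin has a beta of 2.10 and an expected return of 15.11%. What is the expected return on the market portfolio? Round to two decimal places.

Both satisfy E(R) = R_f + β·MRP, so the slope of the SML is
MRP = (15.11% − 3.51%) / (2.10 − 0.29) = 11.60% / 1.81 = 6.4088%
R_f = E(R_Sable) − β_Sable·MRP = 3.51% − 0.29 × 6.4088% = 1.6514%
E(R_m) = R_f + MRP = 1.6514% + 6.4088% = 8.06%

8.06%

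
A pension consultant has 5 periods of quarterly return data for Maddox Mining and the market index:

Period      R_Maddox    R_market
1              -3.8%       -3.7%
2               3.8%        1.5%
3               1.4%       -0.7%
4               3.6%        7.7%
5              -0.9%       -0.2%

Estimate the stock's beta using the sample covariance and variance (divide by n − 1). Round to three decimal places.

0.600

Mean R_i = (-3.8 + 3.8 + 1.4 + 3.6 − 0.9) / 5 = 0.8200%
Mean R_m = (-3.7 + 1.5 − 0.7 + 7.7 − 0.2) / 5 = 0.9200%
Σ(R_i − R̄_i)(R_m − R̄_m) = 42.9080  ⇒  Cov = 42.9080 / 4 = 10.7270
Σ(R_m − R̄_m)² = 71.5280  ⇒  Var(R_m) = 71.5280 / 4 = 17.8820
β = Cov / Var(R_m) = 10.7270 / 17.8820 = 0.5999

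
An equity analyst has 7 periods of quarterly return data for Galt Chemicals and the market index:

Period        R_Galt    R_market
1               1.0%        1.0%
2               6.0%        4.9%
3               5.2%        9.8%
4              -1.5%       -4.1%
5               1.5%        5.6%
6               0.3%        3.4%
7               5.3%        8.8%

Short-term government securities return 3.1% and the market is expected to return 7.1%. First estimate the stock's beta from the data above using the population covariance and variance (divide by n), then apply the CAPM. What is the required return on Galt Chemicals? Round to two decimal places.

Mean R_i = (1.0 + 6.0 + 5.2 − 1.5 + 1.5 + 0.3 + 5.3) / 7 = 2.5429%
Mean R_m = (1.0 + 4.9 + 9.8 − 4.1 + 5.6 + 3.4 + 8.8) / 7 = 4.2000%
Σ(R_i − R̄_i)(R_m − R̄_m) = 68.8100  ⇒  Cov = 68.8100 / 7 = 9.8300
Σ(R_m − R̄_m)² = 134.7400  ⇒  Var(R_m) = 134.7400 / 7 = 19.2486
β = Cov / Var(R_m) = 9.8300 / 19.2486 = 0.5107
MRP = 7.1% − 3.1% = 4.00%
E(R) = R_f + β × MRP = 3.1% + 0.5107 × 4.0% = 5.14%

5.14%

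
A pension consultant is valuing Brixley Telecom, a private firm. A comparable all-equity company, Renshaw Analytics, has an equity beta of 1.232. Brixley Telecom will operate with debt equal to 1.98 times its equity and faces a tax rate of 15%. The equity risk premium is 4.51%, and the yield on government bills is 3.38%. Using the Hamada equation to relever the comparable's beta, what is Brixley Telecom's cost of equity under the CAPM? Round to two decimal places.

18.29%

β_L = β_U × [1 + (1 − t)(D/E)] = 1.232 × [1 + (1 − 0.15) × 1.98]
    = 1.232 × [1 + 0.85 × 1.98] = 1.232 × 2.6830 = 3.3055
E(R) = R_f + β_L × MRP = 3.38% + 3.3055 × 4.51% = 18.29%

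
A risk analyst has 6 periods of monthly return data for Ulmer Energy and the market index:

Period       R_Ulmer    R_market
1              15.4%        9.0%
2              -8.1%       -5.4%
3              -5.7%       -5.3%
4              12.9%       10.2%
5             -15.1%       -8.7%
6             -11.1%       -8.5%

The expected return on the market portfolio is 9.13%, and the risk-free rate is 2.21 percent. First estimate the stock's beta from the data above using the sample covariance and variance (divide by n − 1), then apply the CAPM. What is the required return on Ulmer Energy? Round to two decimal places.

12.34%

Mean R_i = (15.4 − 8.1 − 5.7 + 12.9 − 15.1 − 11.1) / 6 = -1.9500%
Mean R_m = (9.0 − 5.4 − 5.3 + 10.2 − 8.7 − 8.5) / 6 = -1.4500%
Σ(R_i − R̄_i)(R_m − R̄_m) = 552.8850  ⇒  Cov = 552.8850 / 5 = 110.5770
Σ(R_m − R̄_m)² = 377.6150  ⇒  Var(R_m) = 377.6150 / 5 = 75.5230
β = Cov / Var(R_m) = 110.5770 / 75.5230 = 1.4641
MRP = 9.13% − 2.21% = 6.92%
E(R) = R_f + β × MRP = 2.21% + 1.4641 × 6.92% = 12.34%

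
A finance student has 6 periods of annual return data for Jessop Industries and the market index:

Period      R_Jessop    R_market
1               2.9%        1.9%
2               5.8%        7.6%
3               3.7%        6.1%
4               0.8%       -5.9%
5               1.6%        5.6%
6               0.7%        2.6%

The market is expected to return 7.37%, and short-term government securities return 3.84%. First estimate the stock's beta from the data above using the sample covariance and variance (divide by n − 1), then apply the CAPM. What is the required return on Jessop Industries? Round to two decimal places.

4.80%

Mean R_i = (2.9 + 5.8 + 3.7 + 0.8 + 1.6 + 0.7) / 6 = 2.5833%
Mean R_m = (1.9 + 7.6 + 6.1 − 5.9 + 5.6 + 2.6) / 6 = 2.9833%
Σ(R_i − R̄_i)(R_m − R̄_m) = 31.9783  ⇒  Cov = 31.9783 / 5 = 6.3957
Σ(R_m − R̄_m)² = 118.1083  ⇒  Var(R_m) = 118.1083 / 5 = 23.6217
β = Cov / Var(R_m) = 6.3957 / 23.6217 = 0.2708
MRP = 7.37% − 3.84% = 3.53%
E(R) = R_f + β × MRP = 3.84% + 0.2708 × 3.53% = 4.80%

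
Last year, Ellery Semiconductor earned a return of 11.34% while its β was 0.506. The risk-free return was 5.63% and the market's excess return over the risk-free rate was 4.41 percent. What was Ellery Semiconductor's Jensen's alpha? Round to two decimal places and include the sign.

+3.48%

CAPM benchmark = R_f + β(R_m − R_f) = 5.63% + 0.506 × 4.41% = 7.86146%
α = actual − benchmark = 11.34% − 7.86146% = +3.48%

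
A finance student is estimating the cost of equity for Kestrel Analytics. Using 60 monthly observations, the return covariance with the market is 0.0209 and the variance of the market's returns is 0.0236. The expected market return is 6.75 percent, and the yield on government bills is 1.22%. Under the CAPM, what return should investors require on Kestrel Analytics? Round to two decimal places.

β = Cov(R_i, R_m) / Var(R_m) = 0.0209 / 0.0236 = 0.8856
MRP = 6.75% − 1.22% = 5.53%
E(R) = R_f + β × MRP = 1.22% + 0.8856 × 5.53% = 6.12%

6.12%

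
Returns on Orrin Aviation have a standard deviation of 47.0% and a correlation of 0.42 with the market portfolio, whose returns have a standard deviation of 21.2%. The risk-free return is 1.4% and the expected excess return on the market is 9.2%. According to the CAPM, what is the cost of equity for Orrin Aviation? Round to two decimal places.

β = ρ × σ_i / σ_m = 0.42 × 47.0% / 21.2% = 0.9311
E(R) = 1.4% + 0.9311 × 9.2% = 9.97%

9.97%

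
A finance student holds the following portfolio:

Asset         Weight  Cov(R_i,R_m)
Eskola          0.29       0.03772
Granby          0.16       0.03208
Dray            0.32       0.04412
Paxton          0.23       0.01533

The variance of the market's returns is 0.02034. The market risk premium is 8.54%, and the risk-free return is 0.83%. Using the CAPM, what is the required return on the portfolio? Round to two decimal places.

β_Eskola = 0.03772 / 0.02034 = 1.8545
β_Granby = 0.03208 / 0.02034 = 1.5772
β_Dray = 0.04412 / 0.02034 = 2.1691
β_Paxton = 0.01533 / 0.02034 = 0.7537
β_P = Σ w_i β_i = 0.29×1.8545 + 0.16×1.5772 + 0.32×2.1691 + 0.23×0.7537 = 1.6576
E(R_P) = R_f + β_P × MRP = 0.83% + 1.6576 × 8.54% = 14.99%

14.99%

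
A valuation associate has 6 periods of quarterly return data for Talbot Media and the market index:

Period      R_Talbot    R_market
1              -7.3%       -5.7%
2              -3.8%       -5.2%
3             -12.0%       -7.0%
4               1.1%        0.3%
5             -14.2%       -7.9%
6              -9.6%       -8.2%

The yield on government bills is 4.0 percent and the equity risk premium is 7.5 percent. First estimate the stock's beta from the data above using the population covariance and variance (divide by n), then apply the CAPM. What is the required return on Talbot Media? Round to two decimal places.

Mean R_i = (-7.3 − 3.8 − 12.0 + 1.1 − 14.2 − 9.6) / 6 = -7.6333%
Mean R_m = (-5.7 − 5.2 − 7.0 + 0.3 − 7.9 − 8.2) / 6 = -5.6167%
Σ(R_i − R̄_i)(R_m − R̄_m) = 79.3567  ⇒  Cov = 79.3567 / 6 = 13.2261
Σ(R_m − R̄_m)² = 48.9883  ⇒  Var(R_m) = 48.9883 / 6 = 8.1647
β = Cov / Var(R_m) = 13.2261 / 8.1647 = 1.6199
E(R) = R_f + β × MRP = 4.0% + 1.6199 × 7.5% = 16.15%

16.15%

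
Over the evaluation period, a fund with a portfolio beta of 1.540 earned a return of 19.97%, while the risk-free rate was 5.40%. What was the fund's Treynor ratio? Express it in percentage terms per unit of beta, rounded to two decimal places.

Treynor = (R_P − R_f) / β_P = (19.97% − 5.40%) / 1.5400 = 14.57% / 1.5400 = 9.46%

9.46%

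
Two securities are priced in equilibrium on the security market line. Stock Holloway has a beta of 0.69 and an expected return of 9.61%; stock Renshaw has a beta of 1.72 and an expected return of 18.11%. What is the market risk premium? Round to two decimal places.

8.25%

Both satisfy E(R) = R_f + β·MRP, so the slope of the SML is
MRP = (18.11% − 9.61%) / (1.72 − 0.69) = 8.50% / 1.03 = 8.2524%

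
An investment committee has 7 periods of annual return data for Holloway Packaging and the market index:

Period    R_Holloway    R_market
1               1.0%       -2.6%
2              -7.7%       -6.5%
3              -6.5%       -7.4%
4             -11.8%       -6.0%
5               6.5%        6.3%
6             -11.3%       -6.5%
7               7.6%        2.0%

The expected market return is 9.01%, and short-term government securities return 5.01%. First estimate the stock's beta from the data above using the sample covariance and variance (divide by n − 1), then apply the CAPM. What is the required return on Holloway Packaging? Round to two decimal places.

Mean R_i = (1.0 − 7.7 − 6.5 − 11.8 + 6.5 − 11.3 + 7.6) / 7 = -3.1714%
Mean R_m = (-2.6 − 6.5 − 7.4 − 6.0 + 6.3 − 6.5 + 2.0) / 7 = -2.9571%
Σ(R_i − R̄_i)(R_m − R̄_m) = 230.3014  ⇒  Cov = 230.3014 / 6 = 38.3836
Σ(R_m − R̄_m)² = 164.4971  ⇒  Var(R_m) = 164.4971 / 6 = 27.4162
β = Cov / Var(R_m) = 38.3836 / 27.4162 = 1.4000
MRP = 9.01% − 5.01% = 4.00%
E(R) = R_f + β × MRP = 5.01% + 1.4000 × 4.00% = 10.61%

10.61%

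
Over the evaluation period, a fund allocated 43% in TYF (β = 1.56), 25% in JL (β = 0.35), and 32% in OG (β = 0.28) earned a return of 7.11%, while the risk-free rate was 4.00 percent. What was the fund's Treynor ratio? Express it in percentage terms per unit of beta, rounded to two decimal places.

3.67%

β_P = 0.43×1.56 + 0.25×0.35 + 0.32×0.28 = 0.8479
Treynor = (R_P − R_f) / β_P = (7.11% − 4.00%) / 0.8479 = 3.11% / 0.8479 = 3.67%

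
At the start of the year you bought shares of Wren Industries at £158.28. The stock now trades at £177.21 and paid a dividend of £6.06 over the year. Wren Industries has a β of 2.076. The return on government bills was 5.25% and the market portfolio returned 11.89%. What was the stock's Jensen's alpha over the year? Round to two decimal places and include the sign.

-3.25%

Realised HPR = (P1 + D1 − P0) / P0 = (177.21 + 6.06 − 158.28) / 158.28 = 24.99 / 158.28 = 15.7885%
MRP = 11.89% − 5.25% = 6.64%
CAPM required = R_f + β·MRP = 5.25% + 2.076 × 6.64% = 19.03464%
α = realised − required = 15.7885% − 19.03464% = -3.25%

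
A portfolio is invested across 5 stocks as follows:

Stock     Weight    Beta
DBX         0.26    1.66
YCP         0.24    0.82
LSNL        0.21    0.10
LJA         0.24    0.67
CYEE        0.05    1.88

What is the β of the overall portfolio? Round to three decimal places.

0.904

β_P = Σ w_i β_i = 0.26×1.66 + 0.24×0.82 + 0.21×0.10 + 0.24×0.67 + 0.05×1.88 = 0.9042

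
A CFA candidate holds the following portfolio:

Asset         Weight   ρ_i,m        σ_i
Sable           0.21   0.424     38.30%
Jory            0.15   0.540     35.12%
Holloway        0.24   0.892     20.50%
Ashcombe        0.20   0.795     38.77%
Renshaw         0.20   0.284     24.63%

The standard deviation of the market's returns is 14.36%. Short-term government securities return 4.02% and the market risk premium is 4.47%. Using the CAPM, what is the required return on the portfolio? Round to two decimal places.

9.69%

β_Sable = 0.424 × 38.30% / 14.36% = 1.1309
β_Jory = 0.540 × 35.12% / 14.36% = 1.3207
β_Holloway = 0.892 × 20.50% / 14.36% = 1.2734
β_Ashcombe = 0.795 × 38.77% / 14.36% = 2.1464
β_Renshaw = 0.284 × 24.63% / 14.36% = 0.4871
β_P = Σ w_i β_i = 0.21×1.1309 + 0.15×1.3207 + 0.24×1.2734 + 0.20×2.1464 + 0.20×0.4871 = 1.2679
E(R_P) = R_f + β_P × MRP = 4.02% + 1.2679 × 4.47% = 9.69%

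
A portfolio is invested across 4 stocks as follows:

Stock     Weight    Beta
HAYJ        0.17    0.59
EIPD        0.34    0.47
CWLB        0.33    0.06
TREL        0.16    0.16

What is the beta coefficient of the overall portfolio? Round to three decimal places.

β_P = Σ w_i β_i = 0.17×0.59 + 0.34×0.47 + 0.33×0.06 + 0.16×0.16 = 0.3055

0.306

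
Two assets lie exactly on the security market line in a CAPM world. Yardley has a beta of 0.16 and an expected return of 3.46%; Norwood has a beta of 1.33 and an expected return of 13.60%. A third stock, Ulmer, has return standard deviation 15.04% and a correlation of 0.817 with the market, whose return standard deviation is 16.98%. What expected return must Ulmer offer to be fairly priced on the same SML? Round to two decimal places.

8.35%

MRP = (13.60% − 3.46%) / (1.33 − 0.16) = 8.6667%
R_f = 3.46% − 0.16 × 8.6667% = 2.0733%
β_Ulmer = ρ·σ_i/σ_m = 0.817 × 15.04 / 16.98 = 0.7237
E(R_Ulmer) = R_f + β × MRP = 2.0733% + 0.7237 × 8.6667% = 8.35%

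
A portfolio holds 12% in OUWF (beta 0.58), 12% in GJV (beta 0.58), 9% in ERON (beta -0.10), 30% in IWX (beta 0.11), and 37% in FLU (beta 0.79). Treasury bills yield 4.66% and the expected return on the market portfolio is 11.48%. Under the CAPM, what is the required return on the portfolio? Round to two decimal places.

7.77%

β_P = Σ w_i β_i = 0.12×0.58 + 0.12×0.58 + 0.09×-0.10 + 0.30×0.11 + 0.37×0.79 = 0.4555
MRP = 11.48% − 4.66% = 6.82%
E(R_P) = R_f + β_P × MRP = 4.66% + 0.4555 × 6.82% = 7.77%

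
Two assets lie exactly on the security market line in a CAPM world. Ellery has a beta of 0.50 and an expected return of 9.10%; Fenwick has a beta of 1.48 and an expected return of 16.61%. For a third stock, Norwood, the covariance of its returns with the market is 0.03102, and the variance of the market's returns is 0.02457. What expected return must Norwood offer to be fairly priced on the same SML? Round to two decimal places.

14.94%

MRP = (16.61% − 9.10%) / (1.48 − 0.50) = 7.6633%
R_f = 9.10% − 0.50 × 7.6633% = 5.2684%
β_Norwood = Cov / Var(R_m) = 0.03102 / 0.02457 = 1.2625
E(R_Norwood) = R_f + β × MRP = 5.2684% + 1.2625 × 7.6633% = 14.94%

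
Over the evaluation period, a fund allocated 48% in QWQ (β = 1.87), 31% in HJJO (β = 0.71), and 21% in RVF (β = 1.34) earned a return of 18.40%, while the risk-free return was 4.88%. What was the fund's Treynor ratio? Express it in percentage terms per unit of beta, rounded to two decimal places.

9.66%

β_P = 0.48×1.87 + 0.31×0.71 + 0.21×1.34 = 1.3991
Treynor = (R_P − R_f) / β_P = (18.40% − 4.88%) / 1.3991 = 13.52% / 1.3991 = 9.66%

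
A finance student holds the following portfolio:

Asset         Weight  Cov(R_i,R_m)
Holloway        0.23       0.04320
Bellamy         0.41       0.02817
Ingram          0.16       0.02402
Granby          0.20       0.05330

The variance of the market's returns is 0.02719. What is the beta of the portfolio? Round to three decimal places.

1.324

β_Holloway = 0.04320 / 0.02719 = 1.5888
β_Bellamy = 0.02817 / 0.02719 = 1.0360
β_Ingram = 0.02402 / 0.02719 = 0.8834
β_Granby = 0.05330 / 0.02719 = 1.9603
β_P = Σ w_i β_i = 0.23×1.5888 + 0.41×1.0360 + 0.16×0.8834 + 0.20×1.9603 = 1.3236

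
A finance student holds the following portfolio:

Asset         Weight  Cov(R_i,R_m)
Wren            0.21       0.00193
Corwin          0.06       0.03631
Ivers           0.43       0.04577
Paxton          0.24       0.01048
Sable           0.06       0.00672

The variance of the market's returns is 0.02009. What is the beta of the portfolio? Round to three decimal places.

β_Wren = 0.00193 / 0.02009 = 0.0961
β_Corwin = 0.03631 / 0.02009 = 1.8074
β_Ivers = 0.04577 / 0.02009 = 2.2782
β_Paxton = 0.01048 / 0.02009 = 0.5217
β_Sable = 0.00672 / 0.02009 = 0.3345
β_P = Σ w_i β_i = 0.21×0.0961 + 0.06×1.8074 + 0.43×2.2782 + 0.24×0.5217 + 0.06×0.3345 = 1.2535

1.254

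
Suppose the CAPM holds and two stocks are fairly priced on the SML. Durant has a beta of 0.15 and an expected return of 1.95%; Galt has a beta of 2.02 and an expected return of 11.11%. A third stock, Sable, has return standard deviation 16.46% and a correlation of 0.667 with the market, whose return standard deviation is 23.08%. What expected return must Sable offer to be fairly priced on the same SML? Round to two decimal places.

3.55%

MRP = (11.11% − 1.95%) / (2.02 − 0.15) = 4.8984%
R_f = 1.95% − 0.15 × 4.8984% = 1.2152%
β_Sable = ρ·σ_i/σ_m = 0.667 × 16.46 / 23.08 = 0.4757
E(R_Sable) = R_f + β × MRP = 1.2152% + 0.4757 × 4.8984% = 3.55%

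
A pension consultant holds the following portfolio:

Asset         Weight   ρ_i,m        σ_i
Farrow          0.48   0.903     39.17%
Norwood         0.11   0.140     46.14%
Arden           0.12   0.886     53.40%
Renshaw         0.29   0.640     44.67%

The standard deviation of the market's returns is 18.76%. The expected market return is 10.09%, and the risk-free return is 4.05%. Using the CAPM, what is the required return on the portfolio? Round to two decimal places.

β_Farrow = 0.903 × 39.17% / 18.76% = 1.8854
β_Norwood = 0.140 × 46.14% / 18.76% = 0.3443
β_Arden = 0.886 × 53.40% / 18.76% = 2.5220
β_Renshaw = 0.640 × 44.67% / 18.76% = 1.5239
β_P = Σ w_i β_i = 0.48×1.8854 + 0.11×0.3443 + 0.12×2.5220 + 0.29×1.5239 = 1.6874
MRP = 10.09% − 4.05% = 6.04%
E(R_P) = R_f + β_P × MRP = 4.05% + 1.6874 × 6.04% = 14.24%

14.24%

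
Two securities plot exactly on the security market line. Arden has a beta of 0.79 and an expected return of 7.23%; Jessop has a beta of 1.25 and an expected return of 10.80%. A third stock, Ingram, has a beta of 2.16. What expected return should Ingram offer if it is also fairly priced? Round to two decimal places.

MRP (SML slope) = (10.80% − 7.23%) / (1.25 − 0.79) = 3.57% / 0.46 = 7.7609%
R_f (intercept) = 7.23% − 0.79 × 7.7609% = 1.0989%
E(R_Ingram) = R_f + β × MRP = 1.0989% + 2.16 × 7.7609% = 17.86%

17.86%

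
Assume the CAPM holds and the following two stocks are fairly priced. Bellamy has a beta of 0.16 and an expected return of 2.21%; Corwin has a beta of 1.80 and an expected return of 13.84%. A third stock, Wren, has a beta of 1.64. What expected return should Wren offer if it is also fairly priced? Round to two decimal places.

MRP (SML slope) = (13.84% − 2.21%) / (1.80 − 0.16) = 11.63% / 1.64 = 7.0915%
R_f (intercept) = 2.21% − 0.16 × 7.0915% = 1.0754%
E(R_Wren) = R_f + β × MRP = 1.0754% + 1.64 × 7.0915% = 12.71%

12.71%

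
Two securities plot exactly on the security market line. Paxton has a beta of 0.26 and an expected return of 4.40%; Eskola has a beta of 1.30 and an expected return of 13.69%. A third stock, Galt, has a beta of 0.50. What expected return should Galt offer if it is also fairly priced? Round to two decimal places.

MRP (SML slope) = (13.69% − 4.40%) / (1.30 − 0.26) = 9.29% / 1.04 = 8.9327%
R_f (intercept) = 4.40% − 0.26 × 8.9327% = 2.0775%
E(R_Galt) = R_f + β × MRP = 2.0775% + 0.50 × 8.9327% = 6.54%

6.54%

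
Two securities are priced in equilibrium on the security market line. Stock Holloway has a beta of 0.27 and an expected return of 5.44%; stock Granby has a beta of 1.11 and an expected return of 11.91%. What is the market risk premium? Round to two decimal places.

7.70%

Both satisfy E(R) = R_f + β·MRP, so the slope of the SML is
MRP = (11.91% − 5.44%) / (1.11 − 0.27) = 6.47% / 0.84 = 7.7024%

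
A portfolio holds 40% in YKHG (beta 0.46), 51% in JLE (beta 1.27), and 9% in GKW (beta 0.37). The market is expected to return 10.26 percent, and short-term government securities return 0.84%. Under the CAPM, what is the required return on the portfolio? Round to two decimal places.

β_P = Σ w_i β_i = 0.40×0.46 + 0.51×1.27 + 0.09×0.37 = 0.8650
MRP = 10.26% − 0.84% = 9.42%
E(R_P) = R_f + β_P × MRP = 0.84% + 0.8650 × 9.42% = 8.99%

8.99%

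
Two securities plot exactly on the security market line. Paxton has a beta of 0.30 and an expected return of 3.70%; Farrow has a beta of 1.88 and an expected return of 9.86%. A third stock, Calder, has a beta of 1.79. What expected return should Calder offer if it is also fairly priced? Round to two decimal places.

9.51%

MRP (SML slope) = (9.86% − 3.70%) / (1.88 − 0.30) = 6.16% / 1.58 = 3.8987%
R_f (intercept) = 3.70% − 0.30 × 3.8987% = 2.5304%
E(R_Calder) = R_f + β × MRP = 2.5304% + 1.79 × 3.8987% = 9.51%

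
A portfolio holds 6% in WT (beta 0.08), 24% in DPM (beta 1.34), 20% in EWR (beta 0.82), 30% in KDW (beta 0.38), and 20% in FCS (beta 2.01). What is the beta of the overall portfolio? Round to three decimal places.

1.006

β_P = Σ w_i β_i = 0.06×0.08 + 0.24×1.34 + 0.20×0.82 + 0.30×0.38 + 0.20×2.01 = 1.0064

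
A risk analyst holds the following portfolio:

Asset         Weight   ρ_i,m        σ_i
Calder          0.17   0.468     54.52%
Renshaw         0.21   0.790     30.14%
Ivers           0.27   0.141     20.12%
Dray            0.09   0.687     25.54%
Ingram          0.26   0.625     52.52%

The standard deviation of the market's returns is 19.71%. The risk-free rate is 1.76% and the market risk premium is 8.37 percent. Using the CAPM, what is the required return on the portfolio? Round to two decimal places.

β_Calder = 0.468 × 54.52% / 19.71% = 1.2945
β_Renshaw = 0.790 × 30.14% / 19.71% = 1.2080
β_Ivers = 0.141 × 20.12% / 19.71% = 0.1439
β_Dray = 0.687 × 25.54% / 19.71% = 0.8902
β_Ingram = 0.625 × 52.52% / 19.71% = 1.6654
β_P = Σ w_i β_i = 0.17×1.2945 + 0.21×1.2080 + 0.27×0.1439 + 0.09×0.8902 + 0.26×1.6654 = 1.0257
E(R_P) = R_f + β_P × MRP = 1.76% + 1.0257 × 8.37% = 10.35%

10.35%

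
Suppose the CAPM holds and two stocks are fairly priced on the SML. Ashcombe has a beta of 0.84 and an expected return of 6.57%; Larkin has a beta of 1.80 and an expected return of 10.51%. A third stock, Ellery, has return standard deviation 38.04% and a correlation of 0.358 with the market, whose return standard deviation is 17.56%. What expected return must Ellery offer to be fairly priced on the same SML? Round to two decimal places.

MRP = (10.51% − 6.57%) / (1.80 − 0.84) = 4.1042%
R_f = 6.57% − 0.84 × 4.1042% = 3.1225%
β_Ellery = ρ·σ_i/σ_m = 0.358 × 38.04 / 17.56 = 0.7755
E(R_Ellery) = R_f + β × MRP = 3.1225% + 0.7755 × 4.1042% = 6.31%

6.31%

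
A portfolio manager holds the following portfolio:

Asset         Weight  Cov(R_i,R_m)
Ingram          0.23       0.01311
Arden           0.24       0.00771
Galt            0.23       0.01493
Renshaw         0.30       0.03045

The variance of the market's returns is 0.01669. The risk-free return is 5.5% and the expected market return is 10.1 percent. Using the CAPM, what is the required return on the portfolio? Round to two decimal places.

10.31%

β_Ingram = 0.01311 / 0.01669 = 0.7855
β_Arden = 0.00771 / 0.01669 = 0.4620
β_Galt = 0.01493 / 0.01669 = 0.8945
β_Renshaw = 0.03045 / 0.01669 = 1.8244
β_P = Σ w_i β_i = 0.23×0.7855 + 0.24×0.4620 + 0.23×0.8945 + 0.30×1.8244 = 1.0446
MRP = 10.1% − 5.5% = 4.60%
E(R_P) = R_f + β_P × MRP = 5.5% + 1.0446 × 4.6% = 10.31%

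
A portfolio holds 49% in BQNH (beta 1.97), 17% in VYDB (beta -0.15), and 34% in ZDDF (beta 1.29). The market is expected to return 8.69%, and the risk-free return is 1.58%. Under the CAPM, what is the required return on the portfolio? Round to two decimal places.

11.38%

β_P = Σ w_i β_i = 0.49×1.97 + 0.17×-0.15 + 0.34×1.29 = 1.3784
MRP = 8.69% − 1.58% = 7.11%
E(R_P) = R_f + β_P × MRP = 1.58% + 1.3784 × 7.11% = 11.38%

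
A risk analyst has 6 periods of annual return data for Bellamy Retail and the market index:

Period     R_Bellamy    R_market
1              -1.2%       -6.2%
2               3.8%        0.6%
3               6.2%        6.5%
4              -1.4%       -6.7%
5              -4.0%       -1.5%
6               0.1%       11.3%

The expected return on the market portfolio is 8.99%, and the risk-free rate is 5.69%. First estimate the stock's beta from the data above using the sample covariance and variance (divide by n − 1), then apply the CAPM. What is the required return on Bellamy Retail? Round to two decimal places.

6.53%

Mean R_i = (-1.2 + 3.8 + 6.2 − 1.4 − 4.0 + 0.1) / 6 = 0.5833%
Mean R_m = (-6.2 + 0.6 + 6.5 − 6.7 − 1.5 + 11.3) / 6 = 0.6667%
Σ(R_i − R̄_i)(R_m − R̄_m) = 64.1967  ⇒  Cov = 64.1967 / 5 = 12.8393
Σ(R_m − R̄_m)² = 253.2133  ⇒  Var(R_m) = 253.2133 / 5 = 50.6427
β = Cov / Var(R_m) = 12.8393 / 50.6427 = 0.2535
MRP = 8.99% − 5.69% = 3.30%
E(R) = R_f + β × MRP = 5.69% + 0.2535 × 3.30% = 6.53%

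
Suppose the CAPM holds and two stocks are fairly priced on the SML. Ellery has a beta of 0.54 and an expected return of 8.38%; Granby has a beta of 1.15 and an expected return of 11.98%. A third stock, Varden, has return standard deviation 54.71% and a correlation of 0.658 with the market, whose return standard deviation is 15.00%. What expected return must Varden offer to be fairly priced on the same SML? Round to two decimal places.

19.36%

MRP = (11.98% − 8.38%) / (1.15 − 0.54) = 5.9016%
R_f = 8.38% − 0.54 × 5.9016% = 5.1931%
β_Varden = ρ·σ_i/σ_m = 0.658 × 54.71 / 15.00 = 2.3999
E(R_Varden) = R_f + β × MRP = 5.1931% + 2.3999 × 5.9016% = 19.36%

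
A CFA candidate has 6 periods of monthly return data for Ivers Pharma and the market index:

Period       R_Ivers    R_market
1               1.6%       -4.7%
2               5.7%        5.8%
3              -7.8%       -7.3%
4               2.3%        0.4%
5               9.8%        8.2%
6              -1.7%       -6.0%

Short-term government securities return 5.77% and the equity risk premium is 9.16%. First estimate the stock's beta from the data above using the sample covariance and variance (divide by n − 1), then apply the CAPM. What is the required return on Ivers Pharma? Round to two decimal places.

Mean R_i = (1.6 + 5.7 − 7.8 + 2.3 + 9.8 − 1.7) / 6 = 1.6500%
Mean R_m = (-4.7 + 5.8 − 7.3 + 0.4 + 8.2 − 6.0) / 6 = -0.6000%
Σ(R_i − R̄_i)(R_m − R̄_m) = 179.9000  ⇒  Cov = 179.9000 / 5 = 35.9800
Σ(R_m − R̄_m)² = 210.2600  ⇒  Var(R_m) = 210.2600 / 5 = 42.0520
β = Cov / Var(R_m) = 35.9800 / 42.0520 = 0.8556
E(R) = R_f + β × MRP = 5.77% + 0.8556 × 9.16% = 13.61%

13.61%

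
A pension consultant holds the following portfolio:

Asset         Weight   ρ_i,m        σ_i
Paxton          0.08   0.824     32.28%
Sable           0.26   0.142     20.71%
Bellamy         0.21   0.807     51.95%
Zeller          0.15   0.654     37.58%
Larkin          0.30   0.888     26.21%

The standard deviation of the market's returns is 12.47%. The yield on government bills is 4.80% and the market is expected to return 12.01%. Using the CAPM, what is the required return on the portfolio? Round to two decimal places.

17.73%

β_Paxton = 0.824 × 32.28% / 12.47% = 2.1330
β_Sable = 0.142 × 20.71% / 12.47% = 0.2358
β_Bellamy = 0.807 × 51.95% / 12.47% = 3.3620
β_Zeller = 0.654 × 37.58% / 12.47% = 1.9709
β_Larkin = 0.888 × 26.21% / 12.47% = 1.8664
β_P = Σ w_i β_i = 0.08×2.1330 + 0.26×0.2358 + 0.21×3.3620 + 0.15×1.9709 + 0.30×1.8664 = 1.7935
MRP = 12.01% − 4.80% = 7.21%
E(R_P) = R_f + β_P × MRP = 4.80% + 1.7935 × 7.21% = 17.73%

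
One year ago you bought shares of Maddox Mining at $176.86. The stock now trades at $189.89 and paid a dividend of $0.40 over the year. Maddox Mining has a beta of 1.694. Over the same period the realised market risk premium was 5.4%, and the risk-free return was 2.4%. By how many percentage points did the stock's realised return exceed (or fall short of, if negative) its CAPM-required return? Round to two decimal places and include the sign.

Realised HPR = (P1 + D1 − P0) / P0 = (189.89 + 0.40 − 176.86) / 176.86 = 13.43 / 176.86 = 7.5936%
CAPM required = R_f + β·MRP = 2.4% + 1.694 × 5.4% = 11.5476%
α = realised − required = 7.5936% − 11.5476% = -3.95%

-3.95%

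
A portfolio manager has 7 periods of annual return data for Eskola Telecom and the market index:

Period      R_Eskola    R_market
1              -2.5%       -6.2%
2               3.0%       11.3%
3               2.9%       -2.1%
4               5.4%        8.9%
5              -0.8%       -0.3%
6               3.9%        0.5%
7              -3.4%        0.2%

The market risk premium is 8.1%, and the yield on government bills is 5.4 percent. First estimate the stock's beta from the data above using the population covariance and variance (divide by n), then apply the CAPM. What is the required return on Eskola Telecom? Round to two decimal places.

Mean R_i = (-2.5 + 3.0 + 2.9 + 5.4 − 0.8 + 3.9 − 3.4) / 7 = 1.2143%
Mean R_m = (-6.2 + 11.3 − 2.1 + 8.9 − 0.3 + 0.5 + 0.2) / 7 = 1.7571%
Σ(R_i − R̄_i)(R_m − R̄_m) = 77.9443  ⇒  Cov = 77.9443 / 7 = 11.1349
Σ(R_m − R̄_m)² = 228.5171  ⇒  Var(R_m) = 228.5171 / 7 = 32.6453
β = Cov / Var(R_m) = 11.1349 / 32.6453 = 0.3411
E(R) = R_f + β × MRP = 5.4% + 0.3411 × 8.1% = 8.16%

8.16%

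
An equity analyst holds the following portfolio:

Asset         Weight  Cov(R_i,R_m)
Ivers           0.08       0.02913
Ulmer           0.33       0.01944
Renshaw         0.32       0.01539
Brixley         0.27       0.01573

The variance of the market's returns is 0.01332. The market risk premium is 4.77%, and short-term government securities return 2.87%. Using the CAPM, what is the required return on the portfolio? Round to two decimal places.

β_Ivers = 0.02913 / 0.01332 = 2.1869
β_Ulmer = 0.01944 / 0.01332 = 1.4595
β_Renshaw = 0.01539 / 0.01332 = 1.1554
β_Brixley = 0.01573 / 0.01332 = 1.1809
β_P = Σ w_i β_i = 0.08×2.1869 + 0.33×1.4595 + 0.32×1.1554 + 0.27×1.1809 = 1.3452
E(R_P) = R_f + β_P × MRP = 2.87% + 1.3452 × 4.77% = 9.29%

9.29%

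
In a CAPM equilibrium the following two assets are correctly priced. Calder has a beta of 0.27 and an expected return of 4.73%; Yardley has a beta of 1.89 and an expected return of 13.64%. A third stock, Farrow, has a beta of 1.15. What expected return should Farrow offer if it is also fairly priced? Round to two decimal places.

9.57%

MRP (SML slope) = (13.64% − 4.73%) / (1.89 − 0.27) = 8.91% / 1.62 = 5.5000%
R_f (intercept) = 4.73% − 0.27 × 5.5000% = 3.2450%
E(R_Farrow) = R_f + β × MRP = 3.2450% + 1.15 × 5.5000% = 9.57%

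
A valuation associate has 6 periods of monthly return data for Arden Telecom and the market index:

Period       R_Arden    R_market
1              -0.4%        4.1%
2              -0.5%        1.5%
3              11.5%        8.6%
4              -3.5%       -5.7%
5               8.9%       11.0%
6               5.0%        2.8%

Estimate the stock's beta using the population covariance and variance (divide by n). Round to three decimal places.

Mean R_i = (-0.4 − 0.5 + 11.5 − 3.5 + 8.9 + 5.0) / 6 = 3.5000%
Mean R_m = (4.1 + 1.5 + 8.6 − 5.7 + 11.0 + 2.8) / 6 = 3.7167%
Σ(R_i − R̄_i)(R_m − R̄_m) = 150.3100  ⇒  Cov = 150.3100 / 6 = 25.0517
Σ(R_m − R̄_m)² = 171.4683  ⇒  Var(R_m) = 171.4683 / 6 = 28.5781
β = Cov / Var(R_m) = 25.0517 / 28.5781 = 0.8766

0.877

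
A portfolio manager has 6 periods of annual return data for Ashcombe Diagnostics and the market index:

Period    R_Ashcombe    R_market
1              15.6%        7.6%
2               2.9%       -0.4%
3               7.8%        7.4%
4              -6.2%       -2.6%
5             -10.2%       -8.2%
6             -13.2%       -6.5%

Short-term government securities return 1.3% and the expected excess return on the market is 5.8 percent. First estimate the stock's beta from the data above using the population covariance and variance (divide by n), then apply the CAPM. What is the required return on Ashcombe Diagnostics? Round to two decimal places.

Mean R_i = (15.6 + 2.9 + 7.8 − 6.2 − 10.2 − 13.2) / 6 = -0.5500%
Mean R_m = (7.6 − 0.4 + 7.4 − 2.6 − 8.2 − 6.5) / 6 = -0.4500%
Σ(R_i − R̄_i)(R_m − R̄_m) = 359.1950  ⇒  Cov = 359.1950 / 6 = 59.8658
Σ(R_m − R̄_m)² = 227.7150  ⇒  Var(R_m) = 227.7150 / 6 = 37.9525
β = Cov / Var(R_m) = 59.8658 / 37.9525 = 1.5774
E(R) = R_f + β × MRP = 1.3% + 1.5774 × 5.8% = 10.45%

10.45%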